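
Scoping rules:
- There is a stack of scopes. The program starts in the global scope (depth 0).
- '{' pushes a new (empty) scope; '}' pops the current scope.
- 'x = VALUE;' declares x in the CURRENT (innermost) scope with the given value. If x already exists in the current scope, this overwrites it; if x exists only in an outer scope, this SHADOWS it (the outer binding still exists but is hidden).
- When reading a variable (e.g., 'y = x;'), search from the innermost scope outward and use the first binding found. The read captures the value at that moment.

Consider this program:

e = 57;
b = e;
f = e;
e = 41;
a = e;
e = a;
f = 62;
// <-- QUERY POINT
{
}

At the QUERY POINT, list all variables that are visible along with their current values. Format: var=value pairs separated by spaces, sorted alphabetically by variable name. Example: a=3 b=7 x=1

Step 1: declare e=57 at depth 0
Step 2: declare b=(read e)=57 at depth 0
Step 3: declare f=(read e)=57 at depth 0
Step 4: declare e=41 at depth 0
Step 5: declare a=(read e)=41 at depth 0
Step 6: declare e=(read a)=41 at depth 0
Step 7: declare f=62 at depth 0
Visible at query point: a=41 b=57 e=41 f=62

Answer: a=41 b=57 e=41 f=62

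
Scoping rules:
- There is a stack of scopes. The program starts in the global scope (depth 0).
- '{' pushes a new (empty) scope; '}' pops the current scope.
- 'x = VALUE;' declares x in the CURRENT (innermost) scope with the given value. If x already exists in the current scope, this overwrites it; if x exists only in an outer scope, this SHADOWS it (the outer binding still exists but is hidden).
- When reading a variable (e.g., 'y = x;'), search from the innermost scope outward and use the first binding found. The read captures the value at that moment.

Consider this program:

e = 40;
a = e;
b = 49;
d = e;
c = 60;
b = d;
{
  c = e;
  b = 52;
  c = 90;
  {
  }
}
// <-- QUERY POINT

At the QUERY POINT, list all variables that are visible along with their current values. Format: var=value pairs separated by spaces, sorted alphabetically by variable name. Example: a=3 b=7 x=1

Answer: a=40 b=40 c=60 d=40 e=40

Derivation:
Step 1: declare e=40 at depth 0
Step 2: declare a=(read e)=40 at depth 0
Step 3: declare b=49 at depth 0
Step 4: declare d=(read e)=40 at depth 0
Step 5: declare c=60 at depth 0
Step 6: declare b=(read d)=40 at depth 0
Step 7: enter scope (depth=1)
Step 8: declare c=(read e)=40 at depth 1
Step 9: declare b=52 at depth 1
Step 10: declare c=90 at depth 1
Step 11: enter scope (depth=2)
Step 12: exit scope (depth=1)
Step 13: exit scope (depth=0)
Visible at query point: a=40 b=40 c=60 d=40 e=40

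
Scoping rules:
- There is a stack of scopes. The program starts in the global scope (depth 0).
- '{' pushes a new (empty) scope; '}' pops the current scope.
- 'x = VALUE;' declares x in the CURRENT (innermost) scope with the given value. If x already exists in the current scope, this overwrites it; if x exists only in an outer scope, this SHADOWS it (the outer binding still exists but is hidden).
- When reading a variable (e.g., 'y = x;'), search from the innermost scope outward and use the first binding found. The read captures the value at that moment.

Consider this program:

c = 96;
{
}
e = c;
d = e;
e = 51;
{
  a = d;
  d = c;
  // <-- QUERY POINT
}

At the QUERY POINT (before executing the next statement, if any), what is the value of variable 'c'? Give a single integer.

Answer: 96

Derivation:
Step 1: declare c=96 at depth 0
Step 2: enter scope (depth=1)
Step 3: exit scope (depth=0)
Step 4: declare e=(read c)=96 at depth 0
Step 5: declare d=(read e)=96 at depth 0
Step 6: declare e=51 at depth 0
Step 7: enter scope (depth=1)
Step 8: declare a=(read d)=96 at depth 1
Step 9: declare d=(read c)=96 at depth 1
Visible at query point: a=96 c=96 d=96 e=51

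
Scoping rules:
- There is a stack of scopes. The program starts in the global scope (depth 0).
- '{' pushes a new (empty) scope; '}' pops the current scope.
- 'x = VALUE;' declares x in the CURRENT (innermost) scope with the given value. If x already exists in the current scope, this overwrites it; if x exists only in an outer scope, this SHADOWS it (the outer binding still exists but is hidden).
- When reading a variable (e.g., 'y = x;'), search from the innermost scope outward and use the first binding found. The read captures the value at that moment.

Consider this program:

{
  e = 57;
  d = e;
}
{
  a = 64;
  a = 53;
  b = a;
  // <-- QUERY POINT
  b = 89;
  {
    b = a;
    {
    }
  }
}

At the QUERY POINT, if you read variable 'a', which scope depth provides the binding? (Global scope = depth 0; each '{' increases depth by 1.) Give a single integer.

Answer: 1

Derivation:
Step 1: enter scope (depth=1)
Step 2: declare e=57 at depth 1
Step 3: declare d=(read e)=57 at depth 1
Step 4: exit scope (depth=0)
Step 5: enter scope (depth=1)
Step 6: declare a=64 at depth 1
Step 7: declare a=53 at depth 1
Step 8: declare b=(read a)=53 at depth 1
Visible at query point: a=53 b=53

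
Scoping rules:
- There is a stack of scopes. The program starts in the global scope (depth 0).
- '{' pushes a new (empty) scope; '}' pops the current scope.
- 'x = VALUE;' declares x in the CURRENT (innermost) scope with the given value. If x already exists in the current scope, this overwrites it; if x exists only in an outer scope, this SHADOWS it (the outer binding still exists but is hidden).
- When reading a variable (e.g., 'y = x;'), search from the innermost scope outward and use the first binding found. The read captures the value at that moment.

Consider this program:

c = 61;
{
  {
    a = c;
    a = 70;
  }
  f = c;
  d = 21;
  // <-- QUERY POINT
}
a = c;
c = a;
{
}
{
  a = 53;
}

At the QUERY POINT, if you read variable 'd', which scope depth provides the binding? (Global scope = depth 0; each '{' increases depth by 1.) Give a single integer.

Answer: 1

Derivation:
Step 1: declare c=61 at depth 0
Step 2: enter scope (depth=1)
Step 3: enter scope (depth=2)
Step 4: declare a=(read c)=61 at depth 2
Step 5: declare a=70 at depth 2
Step 6: exit scope (depth=1)
Step 7: declare f=(read c)=61 at depth 1
Step 8: declare d=21 at depth 1
Visible at query point: c=61 d=21 f=61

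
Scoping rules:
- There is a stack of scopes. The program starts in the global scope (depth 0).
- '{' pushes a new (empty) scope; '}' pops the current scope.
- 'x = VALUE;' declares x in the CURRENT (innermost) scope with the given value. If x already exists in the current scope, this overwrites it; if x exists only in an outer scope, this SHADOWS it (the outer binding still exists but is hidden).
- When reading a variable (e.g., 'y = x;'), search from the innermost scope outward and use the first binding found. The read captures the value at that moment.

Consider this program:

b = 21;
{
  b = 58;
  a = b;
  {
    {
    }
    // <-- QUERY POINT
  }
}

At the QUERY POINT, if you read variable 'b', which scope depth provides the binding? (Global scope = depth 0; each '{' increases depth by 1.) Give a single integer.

Step 1: declare b=21 at depth 0
Step 2: enter scope (depth=1)
Step 3: declare b=58 at depth 1
Step 4: declare a=(read b)=58 at depth 1
Step 5: enter scope (depth=2)
Step 6: enter scope (depth=3)
Step 7: exit scope (depth=2)
Visible at query point: a=58 b=58

Answer: 1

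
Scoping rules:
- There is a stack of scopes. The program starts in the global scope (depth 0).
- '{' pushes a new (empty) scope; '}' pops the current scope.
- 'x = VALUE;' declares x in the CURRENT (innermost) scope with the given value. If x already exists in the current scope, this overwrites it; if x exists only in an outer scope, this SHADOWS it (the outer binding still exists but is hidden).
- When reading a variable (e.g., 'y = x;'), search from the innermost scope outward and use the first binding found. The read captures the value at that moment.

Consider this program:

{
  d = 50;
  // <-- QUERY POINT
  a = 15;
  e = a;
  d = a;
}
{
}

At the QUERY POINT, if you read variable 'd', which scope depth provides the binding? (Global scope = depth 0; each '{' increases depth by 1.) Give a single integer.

Step 1: enter scope (depth=1)
Step 2: declare d=50 at depth 1
Visible at query point: d=50

Answer: 1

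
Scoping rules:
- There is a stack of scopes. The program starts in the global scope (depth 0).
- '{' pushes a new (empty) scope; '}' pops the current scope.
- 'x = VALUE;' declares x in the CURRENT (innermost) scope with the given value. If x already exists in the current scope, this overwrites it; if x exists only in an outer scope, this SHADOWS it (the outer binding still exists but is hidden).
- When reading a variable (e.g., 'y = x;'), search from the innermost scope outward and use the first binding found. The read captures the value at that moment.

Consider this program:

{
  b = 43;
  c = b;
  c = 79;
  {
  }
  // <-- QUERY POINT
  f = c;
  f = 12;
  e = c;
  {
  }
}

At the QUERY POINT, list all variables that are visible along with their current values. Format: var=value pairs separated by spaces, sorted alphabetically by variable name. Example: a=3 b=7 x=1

Answer: b=43 c=79

Derivation:
Step 1: enter scope (depth=1)
Step 2: declare b=43 at depth 1
Step 3: declare c=(read b)=43 at depth 1
Step 4: declare c=79 at depth 1
Step 5: enter scope (depth=2)
Step 6: exit scope (depth=1)
Visible at query point: b=43 c=79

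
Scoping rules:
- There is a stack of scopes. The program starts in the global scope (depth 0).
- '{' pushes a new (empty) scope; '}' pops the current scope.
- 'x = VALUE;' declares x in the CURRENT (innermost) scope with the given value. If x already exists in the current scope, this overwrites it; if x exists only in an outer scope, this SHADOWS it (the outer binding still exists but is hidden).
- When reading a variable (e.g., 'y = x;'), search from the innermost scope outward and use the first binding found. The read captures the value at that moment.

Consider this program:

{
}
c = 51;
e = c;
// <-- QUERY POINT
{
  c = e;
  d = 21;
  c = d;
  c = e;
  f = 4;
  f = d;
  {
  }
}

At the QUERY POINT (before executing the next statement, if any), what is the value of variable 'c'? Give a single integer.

Step 1: enter scope (depth=1)
Step 2: exit scope (depth=0)
Step 3: declare c=51 at depth 0
Step 4: declare e=(read c)=51 at depth 0
Visible at query point: c=51 e=51

Answer: 51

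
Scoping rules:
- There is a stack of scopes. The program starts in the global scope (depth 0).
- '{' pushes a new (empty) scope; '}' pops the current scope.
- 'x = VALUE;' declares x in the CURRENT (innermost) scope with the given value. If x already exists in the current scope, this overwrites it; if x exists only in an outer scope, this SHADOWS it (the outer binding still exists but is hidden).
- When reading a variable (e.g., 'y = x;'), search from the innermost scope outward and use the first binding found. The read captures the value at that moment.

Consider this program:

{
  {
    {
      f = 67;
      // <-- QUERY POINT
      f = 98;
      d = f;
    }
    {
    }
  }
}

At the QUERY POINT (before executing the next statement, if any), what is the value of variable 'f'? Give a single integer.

Step 1: enter scope (depth=1)
Step 2: enter scope (depth=2)
Step 3: enter scope (depth=3)
Step 4: declare f=67 at depth 3
Visible at query point: f=67

Answer: 67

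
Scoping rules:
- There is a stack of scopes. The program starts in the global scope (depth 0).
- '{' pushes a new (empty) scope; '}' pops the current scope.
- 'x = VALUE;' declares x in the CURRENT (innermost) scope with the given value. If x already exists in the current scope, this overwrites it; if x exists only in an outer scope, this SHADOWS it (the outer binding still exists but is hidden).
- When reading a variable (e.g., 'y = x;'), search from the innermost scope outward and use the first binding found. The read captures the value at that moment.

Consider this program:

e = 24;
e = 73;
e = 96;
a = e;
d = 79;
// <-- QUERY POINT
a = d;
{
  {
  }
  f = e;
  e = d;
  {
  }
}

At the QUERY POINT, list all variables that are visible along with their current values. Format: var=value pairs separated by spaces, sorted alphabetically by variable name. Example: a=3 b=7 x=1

Step 1: declare e=24 at depth 0
Step 2: declare e=73 at depth 0
Step 3: declare e=96 at depth 0
Step 4: declare a=(read e)=96 at depth 0
Step 5: declare d=79 at depth 0
Visible at query point: a=96 d=79 e=96

Answer: a=96 d=79 e=96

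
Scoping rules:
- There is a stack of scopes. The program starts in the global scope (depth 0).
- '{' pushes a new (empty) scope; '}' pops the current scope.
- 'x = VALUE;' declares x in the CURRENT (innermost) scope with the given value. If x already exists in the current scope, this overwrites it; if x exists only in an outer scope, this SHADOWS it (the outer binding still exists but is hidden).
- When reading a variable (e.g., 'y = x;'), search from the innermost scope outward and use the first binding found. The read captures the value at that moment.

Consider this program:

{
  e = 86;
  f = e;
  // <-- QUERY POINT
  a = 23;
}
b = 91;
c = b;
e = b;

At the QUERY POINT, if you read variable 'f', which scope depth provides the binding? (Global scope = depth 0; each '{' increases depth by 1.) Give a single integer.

Answer: 1

Derivation:
Step 1: enter scope (depth=1)
Step 2: declare e=86 at depth 1
Step 3: declare f=(read e)=86 at depth 1
Visible at query point: e=86 f=86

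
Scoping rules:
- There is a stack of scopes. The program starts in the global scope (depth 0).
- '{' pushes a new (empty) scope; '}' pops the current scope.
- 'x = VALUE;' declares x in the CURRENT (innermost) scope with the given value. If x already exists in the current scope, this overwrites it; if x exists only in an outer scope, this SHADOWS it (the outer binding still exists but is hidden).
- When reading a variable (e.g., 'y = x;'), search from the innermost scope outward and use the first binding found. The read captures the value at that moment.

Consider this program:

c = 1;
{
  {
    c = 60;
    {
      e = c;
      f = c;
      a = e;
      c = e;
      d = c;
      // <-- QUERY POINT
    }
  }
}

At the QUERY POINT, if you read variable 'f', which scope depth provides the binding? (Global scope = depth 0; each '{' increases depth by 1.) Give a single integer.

Answer: 3

Derivation:
Step 1: declare c=1 at depth 0
Step 2: enter scope (depth=1)
Step 3: enter scope (depth=2)
Step 4: declare c=60 at depth 2
Step 5: enter scope (depth=3)
Step 6: declare e=(read c)=60 at depth 3
Step 7: declare f=(read c)=60 at depth 3
Step 8: declare a=(read e)=60 at depth 3
Step 9: declare c=(read e)=60 at depth 3
Step 10: declare d=(read c)=60 at depth 3
Visible at query point: a=60 c=60 d=60 e=60 f=60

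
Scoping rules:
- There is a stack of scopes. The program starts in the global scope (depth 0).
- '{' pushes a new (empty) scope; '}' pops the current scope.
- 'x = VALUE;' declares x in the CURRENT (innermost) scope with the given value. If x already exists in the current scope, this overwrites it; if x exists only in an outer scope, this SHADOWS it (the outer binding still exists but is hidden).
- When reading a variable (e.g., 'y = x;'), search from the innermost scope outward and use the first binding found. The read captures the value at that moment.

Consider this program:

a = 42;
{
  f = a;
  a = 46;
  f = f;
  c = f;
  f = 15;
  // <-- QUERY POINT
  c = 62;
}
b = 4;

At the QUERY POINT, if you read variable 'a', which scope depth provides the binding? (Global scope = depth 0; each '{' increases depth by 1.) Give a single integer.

Step 1: declare a=42 at depth 0
Step 2: enter scope (depth=1)
Step 3: declare f=(read a)=42 at depth 1
Step 4: declare a=46 at depth 1
Step 5: declare f=(read f)=42 at depth 1
Step 6: declare c=(read f)=42 at depth 1
Step 7: declare f=15 at depth 1
Visible at query point: a=46 c=42 f=15

Answer: 1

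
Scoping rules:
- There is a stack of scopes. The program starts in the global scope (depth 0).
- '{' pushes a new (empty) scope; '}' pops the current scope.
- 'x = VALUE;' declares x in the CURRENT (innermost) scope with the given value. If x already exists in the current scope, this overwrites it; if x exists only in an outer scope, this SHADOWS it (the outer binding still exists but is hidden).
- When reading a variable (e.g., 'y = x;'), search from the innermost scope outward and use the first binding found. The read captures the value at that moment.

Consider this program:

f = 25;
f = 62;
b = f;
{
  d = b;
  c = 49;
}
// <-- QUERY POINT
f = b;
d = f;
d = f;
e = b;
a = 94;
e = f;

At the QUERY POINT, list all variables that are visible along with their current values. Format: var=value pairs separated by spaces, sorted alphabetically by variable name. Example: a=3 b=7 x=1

Answer: b=62 f=62

Derivation:
Step 1: declare f=25 at depth 0
Step 2: declare f=62 at depth 0
Step 3: declare b=(read f)=62 at depth 0
Step 4: enter scope (depth=1)
Step 5: declare d=(read b)=62 at depth 1
Step 6: declare c=49 at depth 1
Step 7: exit scope (depth=0)
Visible at query point: b=62 f=62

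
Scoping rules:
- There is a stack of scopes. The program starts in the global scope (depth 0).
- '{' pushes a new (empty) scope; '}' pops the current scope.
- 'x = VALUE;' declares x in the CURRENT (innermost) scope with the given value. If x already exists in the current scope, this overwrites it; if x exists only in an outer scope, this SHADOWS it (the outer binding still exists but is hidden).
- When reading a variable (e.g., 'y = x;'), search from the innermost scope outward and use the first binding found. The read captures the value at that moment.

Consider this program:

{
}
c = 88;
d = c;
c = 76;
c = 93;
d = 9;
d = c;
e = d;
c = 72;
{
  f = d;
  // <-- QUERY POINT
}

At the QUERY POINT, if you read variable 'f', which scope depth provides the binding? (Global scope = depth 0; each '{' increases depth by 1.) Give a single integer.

Step 1: enter scope (depth=1)
Step 2: exit scope (depth=0)
Step 3: declare c=88 at depth 0
Step 4: declare d=(read c)=88 at depth 0
Step 5: declare c=76 at depth 0
Step 6: declare c=93 at depth 0
Step 7: declare d=9 at depth 0
Step 8: declare d=(read c)=93 at depth 0
Step 9: declare e=(read d)=93 at depth 0
Step 10: declare c=72 at depth 0
Step 11: enter scope (depth=1)
Step 12: declare f=(read d)=93 at depth 1
Visible at query point: c=72 d=93 e=93 f=93

Answer: 1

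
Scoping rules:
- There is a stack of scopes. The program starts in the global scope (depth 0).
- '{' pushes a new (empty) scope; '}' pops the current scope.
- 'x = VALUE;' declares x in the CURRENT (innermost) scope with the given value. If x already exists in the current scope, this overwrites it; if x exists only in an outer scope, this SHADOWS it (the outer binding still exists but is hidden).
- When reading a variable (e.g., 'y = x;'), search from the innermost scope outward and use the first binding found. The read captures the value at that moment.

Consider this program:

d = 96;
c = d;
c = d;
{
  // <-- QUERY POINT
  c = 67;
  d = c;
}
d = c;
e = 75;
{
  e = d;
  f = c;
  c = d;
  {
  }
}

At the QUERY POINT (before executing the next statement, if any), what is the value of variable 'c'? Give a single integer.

Step 1: declare d=96 at depth 0
Step 2: declare c=(read d)=96 at depth 0
Step 3: declare c=(read d)=96 at depth 0
Step 4: enter scope (depth=1)
Visible at query point: c=96 d=96

Answer: 96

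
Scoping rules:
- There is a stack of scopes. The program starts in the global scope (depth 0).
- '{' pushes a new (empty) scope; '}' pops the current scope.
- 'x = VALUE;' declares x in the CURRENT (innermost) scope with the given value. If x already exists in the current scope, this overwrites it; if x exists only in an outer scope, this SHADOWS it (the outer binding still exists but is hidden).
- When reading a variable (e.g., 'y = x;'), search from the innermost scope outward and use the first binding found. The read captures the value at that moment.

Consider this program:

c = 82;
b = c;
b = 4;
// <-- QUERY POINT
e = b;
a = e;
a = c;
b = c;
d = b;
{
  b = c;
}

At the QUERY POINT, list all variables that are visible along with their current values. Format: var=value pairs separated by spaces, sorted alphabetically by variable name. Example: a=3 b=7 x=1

Answer: b=4 c=82

Derivation:
Step 1: declare c=82 at depth 0
Step 2: declare b=(read c)=82 at depth 0
Step 3: declare b=4 at depth 0
Visible at query point: b=4 c=82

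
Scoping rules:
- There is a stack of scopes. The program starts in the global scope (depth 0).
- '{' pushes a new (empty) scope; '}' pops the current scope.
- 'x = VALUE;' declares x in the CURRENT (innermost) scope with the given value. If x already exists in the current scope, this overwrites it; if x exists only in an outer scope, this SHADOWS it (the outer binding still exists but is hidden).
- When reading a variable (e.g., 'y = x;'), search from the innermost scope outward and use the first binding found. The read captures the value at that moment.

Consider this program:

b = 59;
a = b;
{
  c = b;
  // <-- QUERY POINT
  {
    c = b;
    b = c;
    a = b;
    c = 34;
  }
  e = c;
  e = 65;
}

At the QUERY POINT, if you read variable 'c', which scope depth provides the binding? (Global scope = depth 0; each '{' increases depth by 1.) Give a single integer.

Answer: 1

Derivation:
Step 1: declare b=59 at depth 0
Step 2: declare a=(read b)=59 at depth 0
Step 3: enter scope (depth=1)
Step 4: declare c=(read b)=59 at depth 1
Visible at query point: a=59 b=59 c=59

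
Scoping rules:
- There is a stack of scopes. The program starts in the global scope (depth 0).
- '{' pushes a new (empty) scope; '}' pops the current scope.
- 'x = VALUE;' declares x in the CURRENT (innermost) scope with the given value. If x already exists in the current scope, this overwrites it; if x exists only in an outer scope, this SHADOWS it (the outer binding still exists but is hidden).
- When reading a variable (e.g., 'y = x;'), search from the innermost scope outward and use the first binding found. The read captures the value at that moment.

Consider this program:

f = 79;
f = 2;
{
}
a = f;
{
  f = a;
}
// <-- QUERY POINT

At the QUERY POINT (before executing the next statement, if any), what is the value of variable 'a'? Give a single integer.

Answer: 2

Derivation:
Step 1: declare f=79 at depth 0
Step 2: declare f=2 at depth 0
Step 3: enter scope (depth=1)
Step 4: exit scope (depth=0)
Step 5: declare a=(read f)=2 at depth 0
Step 6: enter scope (depth=1)
Step 7: declare f=(read a)=2 at depth 1
Step 8: exit scope (depth=0)
Visible at query point: a=2 f=2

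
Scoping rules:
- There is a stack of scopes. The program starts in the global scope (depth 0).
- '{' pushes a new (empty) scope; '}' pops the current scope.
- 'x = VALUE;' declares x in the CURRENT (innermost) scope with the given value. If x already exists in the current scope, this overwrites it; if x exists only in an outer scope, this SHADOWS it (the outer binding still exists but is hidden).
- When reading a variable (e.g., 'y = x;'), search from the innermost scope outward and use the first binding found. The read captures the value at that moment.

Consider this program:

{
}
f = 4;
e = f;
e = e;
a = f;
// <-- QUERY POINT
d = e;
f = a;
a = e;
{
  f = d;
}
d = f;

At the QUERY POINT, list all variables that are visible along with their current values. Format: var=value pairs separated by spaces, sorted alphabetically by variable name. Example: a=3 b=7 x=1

Step 1: enter scope (depth=1)
Step 2: exit scope (depth=0)
Step 3: declare f=4 at depth 0
Step 4: declare e=(read f)=4 at depth 0
Step 5: declare e=(read e)=4 at depth 0
Step 6: declare a=(read f)=4 at depth 0
Visible at query point: a=4 e=4 f=4

Answer: a=4 e=4 f=4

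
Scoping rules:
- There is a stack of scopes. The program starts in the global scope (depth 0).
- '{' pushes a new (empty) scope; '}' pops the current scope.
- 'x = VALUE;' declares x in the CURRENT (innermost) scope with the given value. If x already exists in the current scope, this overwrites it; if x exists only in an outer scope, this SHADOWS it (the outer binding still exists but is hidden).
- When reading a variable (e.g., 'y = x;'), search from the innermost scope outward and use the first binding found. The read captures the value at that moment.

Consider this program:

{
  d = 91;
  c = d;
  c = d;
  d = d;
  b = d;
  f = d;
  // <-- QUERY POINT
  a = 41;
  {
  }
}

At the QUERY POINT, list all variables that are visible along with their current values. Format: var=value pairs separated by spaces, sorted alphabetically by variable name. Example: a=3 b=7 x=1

Answer: b=91 c=91 d=91 f=91

Derivation:
Step 1: enter scope (depth=1)
Step 2: declare d=91 at depth 1
Step 3: declare c=(read d)=91 at depth 1
Step 4: declare c=(read d)=91 at depth 1
Step 5: declare d=(read d)=91 at depth 1
Step 6: declare b=(read d)=91 at depth 1
Step 7: declare f=(read d)=91 at depth 1
Visible at query point: b=91 c=91 d=91 f=91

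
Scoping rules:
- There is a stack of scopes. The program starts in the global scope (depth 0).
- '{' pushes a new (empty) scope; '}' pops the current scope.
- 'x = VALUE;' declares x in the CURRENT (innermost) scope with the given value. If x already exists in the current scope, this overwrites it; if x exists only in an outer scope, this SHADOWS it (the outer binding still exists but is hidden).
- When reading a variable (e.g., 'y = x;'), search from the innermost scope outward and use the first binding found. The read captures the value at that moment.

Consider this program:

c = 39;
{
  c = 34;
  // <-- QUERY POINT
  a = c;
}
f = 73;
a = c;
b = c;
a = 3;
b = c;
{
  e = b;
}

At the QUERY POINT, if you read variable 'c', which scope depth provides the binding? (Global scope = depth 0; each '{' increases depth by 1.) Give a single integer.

Step 1: declare c=39 at depth 0
Step 2: enter scope (depth=1)
Step 3: declare c=34 at depth 1
Visible at query point: c=34

Answer: 1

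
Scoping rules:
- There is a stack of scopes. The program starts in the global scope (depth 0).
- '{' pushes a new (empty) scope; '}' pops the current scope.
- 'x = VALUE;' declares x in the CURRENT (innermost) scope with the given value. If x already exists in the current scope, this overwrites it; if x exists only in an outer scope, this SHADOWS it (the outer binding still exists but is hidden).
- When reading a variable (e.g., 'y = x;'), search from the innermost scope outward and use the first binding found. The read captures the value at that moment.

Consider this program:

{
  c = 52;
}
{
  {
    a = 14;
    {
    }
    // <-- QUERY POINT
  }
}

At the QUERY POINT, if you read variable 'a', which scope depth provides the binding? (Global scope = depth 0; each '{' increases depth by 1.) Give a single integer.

Answer: 2

Derivation:
Step 1: enter scope (depth=1)
Step 2: declare c=52 at depth 1
Step 3: exit scope (depth=0)
Step 4: enter scope (depth=1)
Step 5: enter scope (depth=2)
Step 6: declare a=14 at depth 2
Step 7: enter scope (depth=3)
Step 8: exit scope (depth=2)
Visible at query point: a=14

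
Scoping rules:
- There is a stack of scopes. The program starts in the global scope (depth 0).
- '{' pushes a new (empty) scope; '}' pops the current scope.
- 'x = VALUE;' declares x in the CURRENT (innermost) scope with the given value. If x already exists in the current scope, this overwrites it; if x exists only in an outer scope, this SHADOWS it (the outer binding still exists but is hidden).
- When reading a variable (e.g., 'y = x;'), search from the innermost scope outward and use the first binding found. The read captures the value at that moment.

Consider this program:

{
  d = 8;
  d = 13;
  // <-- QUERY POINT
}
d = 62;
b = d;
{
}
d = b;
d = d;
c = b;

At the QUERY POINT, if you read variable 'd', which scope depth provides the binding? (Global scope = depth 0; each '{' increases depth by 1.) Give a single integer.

Step 1: enter scope (depth=1)
Step 2: declare d=8 at depth 1
Step 3: declare d=13 at depth 1
Visible at query point: d=13

Answer: 1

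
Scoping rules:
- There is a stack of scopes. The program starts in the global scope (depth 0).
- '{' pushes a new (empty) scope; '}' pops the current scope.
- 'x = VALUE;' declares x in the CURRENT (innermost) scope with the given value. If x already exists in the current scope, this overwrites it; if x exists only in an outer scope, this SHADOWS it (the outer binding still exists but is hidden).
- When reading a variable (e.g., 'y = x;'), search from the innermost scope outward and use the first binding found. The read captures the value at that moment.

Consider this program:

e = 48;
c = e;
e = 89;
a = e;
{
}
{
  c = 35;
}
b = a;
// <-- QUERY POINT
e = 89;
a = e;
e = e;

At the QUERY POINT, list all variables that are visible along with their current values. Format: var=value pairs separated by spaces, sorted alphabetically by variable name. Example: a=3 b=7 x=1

Answer: a=89 b=89 c=48 e=89

Derivation:
Step 1: declare e=48 at depth 0
Step 2: declare c=(read e)=48 at depth 0
Step 3: declare e=89 at depth 0
Step 4: declare a=(read e)=89 at depth 0
Step 5: enter scope (depth=1)
Step 6: exit scope (depth=0)
Step 7: enter scope (depth=1)
Step 8: declare c=35 at depth 1
Step 9: exit scope (depth=0)
Step 10: declare b=(read a)=89 at depth 0
Visible at query point: a=89 b=89 c=48 e=89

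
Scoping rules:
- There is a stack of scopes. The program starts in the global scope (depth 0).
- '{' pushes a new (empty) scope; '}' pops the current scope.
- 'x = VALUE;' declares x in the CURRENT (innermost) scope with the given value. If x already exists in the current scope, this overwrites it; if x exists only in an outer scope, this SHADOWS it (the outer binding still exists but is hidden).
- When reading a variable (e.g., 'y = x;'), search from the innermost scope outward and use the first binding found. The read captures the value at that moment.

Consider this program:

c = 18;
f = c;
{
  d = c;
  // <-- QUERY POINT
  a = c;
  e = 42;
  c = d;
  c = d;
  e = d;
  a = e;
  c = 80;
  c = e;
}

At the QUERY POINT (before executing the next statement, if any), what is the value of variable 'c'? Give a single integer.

Step 1: declare c=18 at depth 0
Step 2: declare f=(read c)=18 at depth 0
Step 3: enter scope (depth=1)
Step 4: declare d=(read c)=18 at depth 1
Visible at query point: c=18 d=18 f=18

Answer: 18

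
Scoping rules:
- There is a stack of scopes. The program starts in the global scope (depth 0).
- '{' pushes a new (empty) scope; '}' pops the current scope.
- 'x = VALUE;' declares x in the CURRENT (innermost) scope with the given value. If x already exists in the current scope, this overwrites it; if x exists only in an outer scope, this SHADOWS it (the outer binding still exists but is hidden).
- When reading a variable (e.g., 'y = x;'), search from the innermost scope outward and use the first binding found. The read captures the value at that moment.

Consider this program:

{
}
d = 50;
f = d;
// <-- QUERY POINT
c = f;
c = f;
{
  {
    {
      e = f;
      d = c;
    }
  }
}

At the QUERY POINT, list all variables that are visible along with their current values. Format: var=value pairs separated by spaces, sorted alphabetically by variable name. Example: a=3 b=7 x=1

Answer: d=50 f=50

Derivation:
Step 1: enter scope (depth=1)
Step 2: exit scope (depth=0)
Step 3: declare d=50 at depth 0
Step 4: declare f=(read d)=50 at depth 0
Visible at query point: d=50 f=50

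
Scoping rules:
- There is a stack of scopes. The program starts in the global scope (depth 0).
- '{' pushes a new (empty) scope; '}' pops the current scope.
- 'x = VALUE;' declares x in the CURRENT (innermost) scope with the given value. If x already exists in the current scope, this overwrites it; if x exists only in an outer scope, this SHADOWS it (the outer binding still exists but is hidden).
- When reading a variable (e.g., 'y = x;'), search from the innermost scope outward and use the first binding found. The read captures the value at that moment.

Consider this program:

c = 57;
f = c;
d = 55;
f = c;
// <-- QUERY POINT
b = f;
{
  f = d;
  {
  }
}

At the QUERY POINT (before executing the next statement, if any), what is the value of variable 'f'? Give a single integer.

Answer: 57

Derivation:
Step 1: declare c=57 at depth 0
Step 2: declare f=(read c)=57 at depth 0
Step 3: declare d=55 at depth 0
Step 4: declare f=(read c)=57 at depth 0
Visible at query point: c=57 d=55 f=57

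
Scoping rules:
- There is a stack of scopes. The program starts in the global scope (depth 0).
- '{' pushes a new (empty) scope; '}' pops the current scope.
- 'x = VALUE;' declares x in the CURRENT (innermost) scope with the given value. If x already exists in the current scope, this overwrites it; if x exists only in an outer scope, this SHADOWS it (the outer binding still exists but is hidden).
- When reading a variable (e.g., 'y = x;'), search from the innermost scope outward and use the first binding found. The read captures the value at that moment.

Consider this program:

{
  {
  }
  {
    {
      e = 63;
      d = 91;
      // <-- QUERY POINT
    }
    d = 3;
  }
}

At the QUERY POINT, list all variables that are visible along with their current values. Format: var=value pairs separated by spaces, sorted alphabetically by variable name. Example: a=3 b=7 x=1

Answer: d=91 e=63

Derivation:
Step 1: enter scope (depth=1)
Step 2: enter scope (depth=2)
Step 3: exit scope (depth=1)
Step 4: enter scope (depth=2)
Step 5: enter scope (depth=3)
Step 6: declare e=63 at depth 3
Step 7: declare d=91 at depth 3
Visible at query point: d=91 e=63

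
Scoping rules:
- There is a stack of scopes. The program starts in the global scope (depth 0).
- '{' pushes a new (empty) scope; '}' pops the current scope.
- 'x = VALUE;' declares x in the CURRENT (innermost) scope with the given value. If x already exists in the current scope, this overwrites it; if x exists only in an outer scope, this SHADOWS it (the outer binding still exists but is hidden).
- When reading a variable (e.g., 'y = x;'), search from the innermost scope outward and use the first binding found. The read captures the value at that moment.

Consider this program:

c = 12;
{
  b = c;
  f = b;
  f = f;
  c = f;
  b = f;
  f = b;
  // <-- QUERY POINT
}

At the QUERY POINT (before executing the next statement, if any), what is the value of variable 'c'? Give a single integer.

Answer: 12

Derivation:
Step 1: declare c=12 at depth 0
Step 2: enter scope (depth=1)
Step 3: declare b=(read c)=12 at depth 1
Step 4: declare f=(read b)=12 at depth 1
Step 5: declare f=(read f)=12 at depth 1
Step 6: declare c=(read f)=12 at depth 1
Step 7: declare b=(read f)=12 at depth 1
Step 8: declare f=(read b)=12 at depth 1
Visible at query point: b=12 c=12 f=12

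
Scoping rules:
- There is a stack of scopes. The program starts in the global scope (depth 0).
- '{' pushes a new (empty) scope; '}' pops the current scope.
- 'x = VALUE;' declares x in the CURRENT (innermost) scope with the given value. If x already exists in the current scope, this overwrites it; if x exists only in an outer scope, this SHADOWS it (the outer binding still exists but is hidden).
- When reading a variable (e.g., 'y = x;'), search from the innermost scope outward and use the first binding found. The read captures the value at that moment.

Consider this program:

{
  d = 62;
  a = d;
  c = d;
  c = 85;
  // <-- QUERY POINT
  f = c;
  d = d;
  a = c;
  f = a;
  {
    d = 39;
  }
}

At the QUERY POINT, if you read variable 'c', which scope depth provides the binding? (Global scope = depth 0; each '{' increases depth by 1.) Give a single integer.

Answer: 1

Derivation:
Step 1: enter scope (depth=1)
Step 2: declare d=62 at depth 1
Step 3: declare a=(read d)=62 at depth 1
Step 4: declare c=(read d)=62 at depth 1
Step 5: declare c=85 at depth 1
Visible at query point: a=62 c=85 d=62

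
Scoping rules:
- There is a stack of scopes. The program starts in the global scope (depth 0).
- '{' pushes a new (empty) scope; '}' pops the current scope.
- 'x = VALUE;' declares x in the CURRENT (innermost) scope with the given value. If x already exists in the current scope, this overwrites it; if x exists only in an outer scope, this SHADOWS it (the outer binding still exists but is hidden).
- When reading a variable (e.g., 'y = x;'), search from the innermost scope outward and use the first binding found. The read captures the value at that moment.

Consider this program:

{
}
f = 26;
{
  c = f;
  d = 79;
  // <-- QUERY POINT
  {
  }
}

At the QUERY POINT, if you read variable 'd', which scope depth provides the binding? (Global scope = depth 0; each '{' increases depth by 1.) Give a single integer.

Answer: 1

Derivation:
Step 1: enter scope (depth=1)
Step 2: exit scope (depth=0)
Step 3: declare f=26 at depth 0
Step 4: enter scope (depth=1)
Step 5: declare c=(read f)=26 at depth 1
Step 6: declare d=79 at depth 1
Visible at query point: c=26 d=79 f=26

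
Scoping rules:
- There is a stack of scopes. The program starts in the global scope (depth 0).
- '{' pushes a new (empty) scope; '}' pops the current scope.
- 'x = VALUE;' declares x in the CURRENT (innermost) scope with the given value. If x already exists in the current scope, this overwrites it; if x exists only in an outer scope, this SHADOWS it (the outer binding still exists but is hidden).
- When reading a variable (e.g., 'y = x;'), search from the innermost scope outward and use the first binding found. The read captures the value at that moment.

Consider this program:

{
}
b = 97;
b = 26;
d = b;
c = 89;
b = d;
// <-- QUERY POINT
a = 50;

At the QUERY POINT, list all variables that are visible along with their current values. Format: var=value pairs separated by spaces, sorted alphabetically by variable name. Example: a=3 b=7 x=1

Step 1: enter scope (depth=1)
Step 2: exit scope (depth=0)
Step 3: declare b=97 at depth 0
Step 4: declare b=26 at depth 0
Step 5: declare d=(read b)=26 at depth 0
Step 6: declare c=89 at depth 0
Step 7: declare b=(read d)=26 at depth 0
Visible at query point: b=26 c=89 d=26

Answer: b=26 c=89 d=26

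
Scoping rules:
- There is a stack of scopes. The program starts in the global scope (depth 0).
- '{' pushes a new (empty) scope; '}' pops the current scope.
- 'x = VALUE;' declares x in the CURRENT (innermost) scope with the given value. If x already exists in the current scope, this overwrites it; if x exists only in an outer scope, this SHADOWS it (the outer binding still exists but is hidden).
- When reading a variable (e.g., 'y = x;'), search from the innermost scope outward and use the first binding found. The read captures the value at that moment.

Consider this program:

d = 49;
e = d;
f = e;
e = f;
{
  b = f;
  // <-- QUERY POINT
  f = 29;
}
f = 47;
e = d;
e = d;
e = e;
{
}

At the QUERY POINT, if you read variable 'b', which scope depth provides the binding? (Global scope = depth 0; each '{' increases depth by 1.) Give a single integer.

Answer: 1

Derivation:
Step 1: declare d=49 at depth 0
Step 2: declare e=(read d)=49 at depth 0
Step 3: declare f=(read e)=49 at depth 0
Step 4: declare e=(read f)=49 at depth 0
Step 5: enter scope (depth=1)
Step 6: declare b=(read f)=49 at depth 1
Visible at query point: b=49 d=49 e=49 f=49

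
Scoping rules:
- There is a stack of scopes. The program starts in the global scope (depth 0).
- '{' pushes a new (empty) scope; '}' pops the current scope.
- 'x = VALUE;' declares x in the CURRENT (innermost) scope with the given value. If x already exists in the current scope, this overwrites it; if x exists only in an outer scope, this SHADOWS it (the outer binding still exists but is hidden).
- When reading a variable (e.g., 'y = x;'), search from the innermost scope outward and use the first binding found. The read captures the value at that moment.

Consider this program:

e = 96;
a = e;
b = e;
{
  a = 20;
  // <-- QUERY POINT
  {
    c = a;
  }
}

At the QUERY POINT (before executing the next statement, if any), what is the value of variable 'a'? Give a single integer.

Answer: 20

Derivation:
Step 1: declare e=96 at depth 0
Step 2: declare a=(read e)=96 at depth 0
Step 3: declare b=(read e)=96 at depth 0
Step 4: enter scope (depth=1)
Step 5: declare a=20 at depth 1
Visible at query point: a=20 b=96 e=96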